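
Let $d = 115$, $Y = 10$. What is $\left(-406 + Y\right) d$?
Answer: $-45540$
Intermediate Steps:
$\left(-406 + Y\right) d = \left(-406 + 10\right) 115 = \left(-396\right) 115 = -45540$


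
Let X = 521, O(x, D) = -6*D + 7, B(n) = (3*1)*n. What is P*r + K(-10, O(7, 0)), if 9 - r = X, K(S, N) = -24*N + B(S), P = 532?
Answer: -272582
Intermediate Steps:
B(n) = 3*n
O(x, D) = 7 - 6*D
K(S, N) = -24*N + 3*S
r = -512 (r = 9 - 1*521 = 9 - 521 = -512)
P*r + K(-10, O(7, 0)) = 532*(-512) + (-24*(7 - 6*0) + 3*(-10)) = -272384 + (-24*(7 + 0) - 30) = -272384 + (-24*7 - 30) = -272384 + (-168 - 30) = -272384 - 198 = -272582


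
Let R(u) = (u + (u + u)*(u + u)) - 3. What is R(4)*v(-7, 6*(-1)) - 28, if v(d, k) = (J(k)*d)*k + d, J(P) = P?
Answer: -16863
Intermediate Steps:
v(d, k) = d + d*k² (v(d, k) = (k*d)*k + d = (d*k)*k + d = d*k² + d = d + d*k²)
R(u) = -3 + u + 4*u² (R(u) = (u + (2*u)*(2*u)) - 3 = (u + 4*u²) - 3 = -3 + u + 4*u²)
R(4)*v(-7, 6*(-1)) - 28 = (-3 + 4 + 4*4²)*(-7*(1 + (6*(-1))²)) - 28 = (-3 + 4 + 4*16)*(-7*(1 + (-6)²)) - 28 = (-3 + 4 + 64)*(-7*(1 + 36)) - 28 = 65*(-7*37) - 28 = 65*(-259) - 28 = -16835 - 28 = -16863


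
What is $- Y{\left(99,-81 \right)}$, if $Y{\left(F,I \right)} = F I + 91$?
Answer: $7928$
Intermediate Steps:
$Y{\left(F,I \right)} = 91 + F I$
$- Y{\left(99,-81 \right)} = - (91 + 99 \left(-81\right)) = - (91 - 8019) = \left(-1\right) \left(-7928\right) = 7928$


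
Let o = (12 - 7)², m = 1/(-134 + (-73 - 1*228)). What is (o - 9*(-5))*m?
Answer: -14/87 ≈ -0.16092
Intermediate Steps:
m = -1/435 (m = 1/(-134 + (-73 - 228)) = 1/(-134 - 301) = 1/(-435) = -1/435 ≈ -0.0022989)
o = 25 (o = 5² = 25)
(o - 9*(-5))*m = (25 - 9*(-5))*(-1/435) = (25 + 45)*(-1/435) = 70*(-1/435) = -14/87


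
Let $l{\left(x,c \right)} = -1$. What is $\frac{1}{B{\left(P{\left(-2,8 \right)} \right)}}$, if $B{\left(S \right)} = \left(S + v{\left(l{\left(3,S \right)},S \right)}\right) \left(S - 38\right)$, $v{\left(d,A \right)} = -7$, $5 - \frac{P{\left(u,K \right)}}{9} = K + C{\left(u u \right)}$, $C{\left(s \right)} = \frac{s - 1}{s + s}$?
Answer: $\frac{64}{163553} \approx 0.00039131$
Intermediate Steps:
$C{\left(s \right)} = \frac{-1 + s}{2 s}$
$P{\left(u,K \right)} = 45 - 9 K - \frac{9 \left(-1 + u^{2}\right)}{2 u^{2}}$ ($P{\left(u,K \right)} = 45 - 9 \left(K + \frac{-1 + u u}{2 u u}\right) = 45 - 9 \left(K + \frac{-1 + u^{2}}{2 u^{2}}\right) = 45 - \left(9 K + \frac{9 \left(-1 + u^{2}\right)}{2 u^{2}}\right) = 45 - 9 K - \frac{9 \left(-1 + u^{2}\right)}{2 u^{2}}$)
$B{\left(S \right)} = \left(-38 + S\right) \left(-7 + S\right)$ ($B{\left(S \right)} = \left(S - 7\right) \left(S - 38\right) = \left(-7 + S\right) \left(-38 + S\right) = \left(-38 + S\right) \left(-7 + S\right)$)
$\frac{1}{B{\left(P{\left(-2,8 \right)} \right)}} = \frac{1}{266 + \left(\frac{81}{2} - 72 + \frac{9}{2 \cdot 4}\right)^{2} - 45 \left(\frac{81}{2} - 72 + \frac{9}{2 \cdot 4}\right)} = \frac{1}{266 + \left(\frac{81}{2} - 72 + \frac{9}{2} \cdot \frac{1}{4}\right)^{2} - 45 \left(\frac{81}{2} - 72 + \frac{9}{2} \cdot \frac{1}{4}\right)} = \frac{1}{266 + \left(\frac{81}{2} - 72 + \frac{9}{8}\right)^{2} - 45 \left(\frac{81}{2} - 72 + \frac{9}{8}\right)} = \frac{1}{266 + \left(- \frac{243}{8}\right)^{2} - - \frac{10935}{8}} = \frac{1}{266 + \frac{59049}{64} + \frac{10935}{8}} = \frac{1}{\frac{163553}{64}} = \frac{64}{163553}$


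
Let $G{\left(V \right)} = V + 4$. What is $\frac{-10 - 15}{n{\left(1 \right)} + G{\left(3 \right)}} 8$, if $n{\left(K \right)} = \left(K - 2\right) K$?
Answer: $- \frac{100}{3} \approx -33.333$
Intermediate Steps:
$G{\left(V \right)} = 4 + V$
$n{\left(K \right)} = K \left(-2 + K\right)$ ($n{\left(K \right)} = \left(-2 + K\right) K = K \left(-2 + K\right)$)
$\frac{-10 - 15}{n{\left(1 \right)} + G{\left(3 \right)}} 8 = \frac{-10 - 15}{1 \left(-2 + 1\right) + \left(4 + 3\right)} 8 = - \frac{25}{1 \left(-1\right) + 7} \cdot 8 = - \frac{25}{-1 + 7} \cdot 8 = - \frac{25}{6} \cdot 8 = \left(-25\right) \frac{1}{6} \cdot 8 = \left(- \frac{25}{6}\right) 8 = - \frac{100}{3}$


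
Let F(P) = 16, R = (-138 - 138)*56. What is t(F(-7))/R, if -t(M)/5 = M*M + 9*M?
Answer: 125/966 ≈ 0.12940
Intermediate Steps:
R = -15456 (R = -276*56 = -15456)
t(M) = -45*M - 5*M² (t(M) = -5*(M*M + 9*M) = -5*(M² + 9*M) = -45*M - 5*M²)
t(F(-7))/R = -5*16*(9 + 16)/(-15456) = -5*16*25*(-1/15456) = -2000*(-1/15456) = 125/966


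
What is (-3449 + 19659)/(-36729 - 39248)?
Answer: -16210/75977 ≈ -0.21335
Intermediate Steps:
(-3449 + 19659)/(-36729 - 39248) = 16210/(-75977) = 16210*(-1/75977) = -16210/75977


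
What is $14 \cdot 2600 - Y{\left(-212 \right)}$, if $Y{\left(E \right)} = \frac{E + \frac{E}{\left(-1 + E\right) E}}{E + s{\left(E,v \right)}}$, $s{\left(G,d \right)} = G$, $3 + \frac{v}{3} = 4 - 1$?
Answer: $\frac{3287311643}{90312} \approx 36400.0$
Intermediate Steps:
$v = 0$ ($v = -9 + 3 \left(4 - 1\right) = -9 + 3 \cdot 3 = -9 + 9 = 0$)
$Y{\left(E \right)} = \frac{E + \frac{1}{-1 + E}}{2 E}$ ($Y{\left(E \right)} = \frac{E + \frac{E}{\left(-1 + E\right) E}}{E + E} = \frac{E + \frac{E}{E \left(-1 + E\right)}}{2 E} = \left(E + E \frac{1}{E \left(-1 + E\right)}\right) \frac{1}{2 E} = \left(E + \frac{1}{-1 + E}\right) \frac{1}{2 E} = \frac{E + \frac{1}{-1 + E}}{2 E}$)
$14 \cdot 2600 - Y{\left(-212 \right)} = 14 \cdot 2600 - \frac{1 + \left(-212\right)^{2} - -212}{2 \left(-212\right) \left(-1 - 212\right)} = 36400 - \frac{1}{2} \left(- \frac{1}{212}\right) \frac{1}{-213} \left(1 + 44944 + 212\right) = 36400 - \frac{1}{2} \left(- \frac{1}{212}\right) \left(- \frac{1}{213}\right) 45157 = 36400 - \frac{45157}{90312} = \frac{3287311643}{90312}$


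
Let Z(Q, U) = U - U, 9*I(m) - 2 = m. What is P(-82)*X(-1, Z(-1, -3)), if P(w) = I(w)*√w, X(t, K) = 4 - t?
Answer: -400*I*√82/9 ≈ -402.46*I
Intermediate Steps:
I(m) = 2/9 + m/9
Z(Q, U) = 0
P(w) = √w*(2/9 + w/9) (P(w) = (2/9 + w/9)*√w = √w*(2/9 + w/9))
P(-82)*X(-1, Z(-1, -3)) = (√(-82)*(2 - 82)/9)*(4 - 1*(-1)) = ((⅑)*(I*√82)*(-80))*(4 + 1) = -80*I*√82/9*5 = -400*I*√82/9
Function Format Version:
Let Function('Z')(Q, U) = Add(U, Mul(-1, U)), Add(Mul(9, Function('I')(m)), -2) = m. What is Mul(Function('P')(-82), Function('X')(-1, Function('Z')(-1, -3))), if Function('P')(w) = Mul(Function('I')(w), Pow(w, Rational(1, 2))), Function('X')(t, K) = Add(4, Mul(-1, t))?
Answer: Mul(Rational(-400, 9), I, Pow(82, Rational(1, 2))) ≈ Mul(-402.46, I)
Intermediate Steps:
Function('I')(m) = Add(Rational(2, 9), Mul(Rational(1, 9), m))
Function('Z')(Q, U) = 0
Function('P')(w) = Mul(Pow(w, Rational(1, 2)), Add(Rational(2, 9), Mul(Rational(1, 9), w))) (Function('P')(w) = Mul(Add(Rational(2, 9), Mul(Rational(1, 9), w)), Pow(w, Rational(1, 2))) = Mul(Pow(w, Rational(1, 2)), Add(Rational(2, 9), Mul(Rational(1, 9), w))))
Mul(Function('P')(-82), Function('X')(-1, Function('Z')(-1, -3))) = Mul(Mul(Rational(1, 9), Pow(-82, Rational(1, 2)), Add(2, -82)), Add(4, Mul(-1, -1))) = Mul(Mul(Rational(1, 9), Mul(I, Pow(82, Rational(1, 2))), -80), Add(4, 1)) = Mul(Mul(Rational(-80, 9), I, Pow(82, Rational(1, 2))), 5) = Mul(Rational(-400, 9), I, Pow(82, Rational(1, 2)))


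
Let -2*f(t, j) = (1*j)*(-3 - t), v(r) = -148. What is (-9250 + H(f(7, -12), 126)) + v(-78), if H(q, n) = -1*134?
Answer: -9532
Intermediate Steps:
f(t, j) = -j*(-3 - t)/2 (f(t, j) = -1*j*(-3 - t)/2 = -j*(-3 - t)/2)
H(q, n) = -134
(-9250 + H(f(7, -12), 126)) + v(-78) = (-9250 - 134) - 148 = -9384 - 148 = -9532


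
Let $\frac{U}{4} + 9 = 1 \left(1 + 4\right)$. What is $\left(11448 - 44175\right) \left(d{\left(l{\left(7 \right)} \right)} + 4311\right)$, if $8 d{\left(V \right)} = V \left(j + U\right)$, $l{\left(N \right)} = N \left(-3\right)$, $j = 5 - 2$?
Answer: $- \frac{1137623247}{8} \approx -1.422 \cdot 10^{8}$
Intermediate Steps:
$j = 3$ ($j = 5 - 2 = 3$)
$U = -16$ ($U = -36 + 4 \cdot 1 \left(1 + 4\right) = -36 + 4 \cdot 1 \cdot 5 = -36 + 4 \cdot 5 = -36 + 20 = -16$)
$l{\left(N \right)} = - 3 N$
$d{\left(V \right)} = - \frac{13 V}{8}$ ($d{\left(V \right)} = \frac{V \left(3 - 16\right)}{8} = \frac{V \left(-13\right)}{8} = \frac{\left(-13\right) V}{8} = - \frac{13 V}{8}$)
$\left(11448 - 44175\right) \left(d{\left(l{\left(7 \right)} \right)} + 4311\right) = \left(11448 - 44175\right) \left(- \frac{13 \left(\left(-3\right) 7\right)}{8} + 4311\right) = - 32727 \left(\left(- \frac{13}{8}\right) \left(-21\right) + 4311\right) = - 32727 \left(\frac{273}{8} + 4311\right) = \left(-32727\right) \frac{34761}{8} = - \frac{1137623247}{8}$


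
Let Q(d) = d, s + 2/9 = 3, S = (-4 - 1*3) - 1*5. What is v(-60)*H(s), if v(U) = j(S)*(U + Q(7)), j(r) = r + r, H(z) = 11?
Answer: 13992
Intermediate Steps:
S = -12 (S = (-4 - 3) - 5 = -7 - 5 = -12)
s = 25/9 (s = -2/9 + 3 = 25/9 ≈ 2.7778)
j(r) = 2*r
v(U) = -168 - 24*U (v(U) = (2*(-12))*(U + 7) = -24*(7 + U) = -168 - 24*U)
v(-60)*H(s) = (-168 - 24*(-60))*11 = (-168 + 1440)*11 = 1272*11 = 13992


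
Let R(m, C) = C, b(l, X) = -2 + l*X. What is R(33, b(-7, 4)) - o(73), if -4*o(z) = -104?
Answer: -56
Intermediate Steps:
b(l, X) = -2 + X*l
o(z) = 26 (o(z) = -¼*(-104) = 26)
R(33, b(-7, 4)) - o(73) = (-2 + 4*(-7)) - 1*26 = (-2 - 28) - 26 = -30 - 26 = -56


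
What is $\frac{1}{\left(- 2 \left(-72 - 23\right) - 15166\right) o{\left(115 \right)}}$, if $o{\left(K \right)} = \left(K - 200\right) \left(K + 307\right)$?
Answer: $\frac{1}{537189120} \approx 1.8615 \cdot 10^{-9}$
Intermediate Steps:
$o{\left(K \right)} = \left(-200 + K\right) \left(307 + K\right)$
$\frac{1}{\left(- 2 \left(-72 - 23\right) - 15166\right) o{\left(115 \right)}} = \frac{1}{\left(- 2 \left(-72 - 23\right) - 15166\right) \left(-61400 + 115^{2} + 107 \cdot 115\right)} = \frac{1}{\left(\left(-2\right) \left(-95\right) - 15166\right) \left(-61400 + 13225 + 12305\right)} = \frac{1}{\left(190 - 15166\right) \left(-35870\right)} = \frac{1}{-14976} \left(- \frac{1}{35870}\right) = \left(- \frac{1}{14976}\right) \left(- \frac{1}{35870}\right) = \frac{1}{537189120}$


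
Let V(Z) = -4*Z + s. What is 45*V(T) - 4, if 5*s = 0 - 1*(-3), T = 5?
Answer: -877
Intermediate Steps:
s = ⅗ (s = (0 - 1*(-3))/5 = (0 + 3)/5 = (⅕)*3 = ⅗ ≈ 0.60000)
V(Z) = ⅗ - 4*Z (V(Z) = -4*Z + ⅗ = ⅗ - 4*Z)
45*V(T) - 4 = 45*(⅗ - 4*5) - 4 = 45*(⅗ - 20) - 4 = 45*(-97/5) - 4 = -873 - 4 = -877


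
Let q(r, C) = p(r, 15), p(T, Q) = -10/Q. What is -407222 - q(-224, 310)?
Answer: -1221664/3 ≈ -4.0722e+5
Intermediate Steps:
q(r, C) = -2/3 (q(r, C) = -10/15 = -10*1/15 = -2/3)
-407222 - q(-224, 310) = -407222 - 1*(-2/3) = -407222 + 2/3 = -1221664/3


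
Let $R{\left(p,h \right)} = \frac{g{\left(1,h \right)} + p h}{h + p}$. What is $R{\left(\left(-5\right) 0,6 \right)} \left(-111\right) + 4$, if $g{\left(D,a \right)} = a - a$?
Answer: $4$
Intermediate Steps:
$g{\left(D,a \right)} = 0$
$R{\left(p,h \right)} = \frac{h p}{h + p}$ ($R{\left(p,h \right)} = \frac{0 + p h}{h + p} = \frac{0 + h p}{h + p} = \frac{h p}{h + p}$)
$R{\left(\left(-5\right) 0,6 \right)} \left(-111\right) + 4 = \frac{6 \left(\left(-5\right) 0\right)}{6 - 0} \left(-111\right) + 4 = 6 \cdot 0 \frac{1}{6 + 0} \left(-111\right) + 4 = 6 \cdot 0 \cdot \frac{1}{6} \left(-111\right) + 4 = 0 \left(-111\right) + 4 = 0 + 4 = 4$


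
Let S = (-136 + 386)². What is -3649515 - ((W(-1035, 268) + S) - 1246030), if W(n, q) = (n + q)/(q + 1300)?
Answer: -3866663713/1568 ≈ -2.4660e+6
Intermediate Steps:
W(n, q) = (n + q)/(1300 + q)
S = 62500 (S = 250² = 62500)
-3649515 - ((W(-1035, 268) + S) - 1246030) = -3649515 - (((-1035 + 268)/(1300 + 268) + 62500) - 1246030) = -3649515 - ((-767/1568 + 62500) - 1246030) = -3649515 - (97999233/1568 - 1246030) = -3649515 - 1*(-1855775807/1568) = -3649515 + 1855775807/1568 = -3866663713/1568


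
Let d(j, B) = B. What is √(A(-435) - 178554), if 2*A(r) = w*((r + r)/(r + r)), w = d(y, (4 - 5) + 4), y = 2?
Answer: I*√714210/2 ≈ 422.55*I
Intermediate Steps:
w = 3 (w = (4 - 5) + 4 = -1 + 4 = 3)
A(r) = 3/2 (A(r) = (3*((r + r)/(r + r)))/2 = (3*((2*r)/((2*r))))/2 = (3*((2*r)*(1/(2*r))))/2 = (3*1)/2 = (½)*3 = 3/2)
√(A(-435) - 178554) = √(3/2 - 178554) = √(-357105/2) = I*√714210/2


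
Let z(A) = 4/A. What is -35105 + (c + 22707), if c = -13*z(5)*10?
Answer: -12502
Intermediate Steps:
c = -104 (c = -52/5*10 = -104)
-35105 + (c + 22707) = -35105 + (-104 + 22707) = -35105 + 22603 = -12502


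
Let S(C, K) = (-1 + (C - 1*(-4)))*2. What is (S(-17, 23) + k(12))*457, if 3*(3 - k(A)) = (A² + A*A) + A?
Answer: -57125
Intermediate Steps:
k(A) = 3 - 2*A²/3 - A/3 (k(A) = 3 - ((A² + A*A) + A)/3 = 3 - ((A² + A²) + A)/3 = 3 - (2*A² + A)/3 = 3 - (A + 2*A²)/3 = 3 + (-2*A²/3 - A/3) = 3 - 2*A²/3 - A/3)
S(C, K) = 6 + 2*C (S(C, K) = (-1 + (C + 4))*2 = (-1 + (4 + C))*2 = (3 + C)*2 = 6 + 2*C)
(S(-17, 23) + k(12))*457 = ((6 + 2*(-17)) + (3 - ⅔*12² - ⅓*12))*457 = ((6 - 34) + (3 - ⅔*144 - 4))*457 = (-28 + (3 - 96 - 4))*457 = (-28 - 97)*457 = -125*457 = -57125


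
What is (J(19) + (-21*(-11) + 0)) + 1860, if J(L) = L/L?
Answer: 2092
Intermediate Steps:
J(L) = 1
(J(19) + (-21*(-11) + 0)) + 1860 = (1 + (-21*(-11) + 0)) + 1860 = (1 + (231 + 0)) + 1860 = (1 + 231) + 1860 = 232 + 1860 = 2092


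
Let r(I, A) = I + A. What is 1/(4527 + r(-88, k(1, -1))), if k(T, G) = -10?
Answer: 1/4429 ≈ 0.00022578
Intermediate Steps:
r(I, A) = A + I
1/(4527 + r(-88, k(1, -1))) = 1/(4527 + (-10 - 88)) = 1/(4527 - 98) = 1/4429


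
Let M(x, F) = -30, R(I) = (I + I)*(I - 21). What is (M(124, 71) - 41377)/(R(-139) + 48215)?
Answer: -41407/92695 ≈ -0.44670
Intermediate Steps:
R(I) = 2*I*(-21 + I) (R(I) = (2*I)*(-21 + I) = 2*I*(-21 + I))
(M(124, 71) - 41377)/(R(-139) + 48215) = (-30 - 41377)/(2*(-139)*(-21 - 139) + 48215) = -41407/(2*(-139)*(-160) + 48215) = -41407/(44480 + 48215) = -41407/92695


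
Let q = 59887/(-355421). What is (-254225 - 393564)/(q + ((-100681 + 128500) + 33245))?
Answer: -230237814169/21703368057 ≈ -10.608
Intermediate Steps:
q = -59887/355421 (q = 59887*(-1/355421) = -59887/355421 ≈ -0.16850)
(-254225 - 393564)/(q + ((-100681 + 128500) + 33245)) = (-254225 - 393564)/(-59887/355421 + ((-100681 + 128500) + 33245)) = -647789/(-59887/355421 + (27819 + 33245)) = -647789/(-59887/355421 + 61064) = -647789/21703368057/355421 = -647789*355421/21703368057 = -230237814169/21703368057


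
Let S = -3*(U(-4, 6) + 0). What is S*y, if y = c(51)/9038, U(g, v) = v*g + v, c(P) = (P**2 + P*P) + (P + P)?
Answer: 143208/4519 ≈ 31.690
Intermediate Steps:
c(P) = 2*P + 2*P**2 (c(P) = (P**2 + P**2) + 2*P = 2*P**2 + 2*P = 2*P + 2*P**2)
U(g, v) = v + g*v (U(g, v) = g*v + v = v + g*v)
y = 2652/4519 (y = (2*51*(1 + 51))/9038 = (2*51*52)*(1/9038) = 5304*(1/9038) = 2652/4519 ≈ 0.58686)
S = 54 (S = -3*(6*(1 - 4) + 0) = -3*(6*(-3) + 0) = -3*(-18 + 0) = -3*(-18) = 54)
S*y = 54*(2652/4519) = 143208/4519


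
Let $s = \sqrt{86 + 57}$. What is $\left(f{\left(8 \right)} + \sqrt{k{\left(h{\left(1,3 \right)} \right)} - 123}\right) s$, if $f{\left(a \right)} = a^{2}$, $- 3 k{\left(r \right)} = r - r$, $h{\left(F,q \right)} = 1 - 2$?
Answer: $\sqrt{143} \left(64 + i \sqrt{123}\right) \approx 765.33 + 132.62 i$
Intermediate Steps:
$h{\left(F,q \right)} = -1$
$k{\left(r \right)} = 0$ ($k{\left(r \right)} = - \frac{r - r}{3} = \left(- \frac{1}{3}\right) 0 = 0$)
$s = \sqrt{143} \approx 11.958$
$\left(f{\left(8 \right)} + \sqrt{k{\left(h{\left(1,3 \right)} \right)} - 123}\right) s = \left(8^{2} + \sqrt{0 - 123}\right) \sqrt{143} = \left(64 + \sqrt{-123}\right) \sqrt{143} = \left(64 + i \sqrt{123}\right) \sqrt{143} = \sqrt{143} \left(64 + i \sqrt{123}\right)$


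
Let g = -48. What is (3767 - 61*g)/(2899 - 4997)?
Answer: -6695/2098 ≈ -3.1911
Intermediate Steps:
(3767 - 61*g)/(2899 - 4997) = (3767 - 61*(-48))/(2899 - 4997) = (3767 + 2928)/(-2098) = 6695*(-1/2098) = -6695/2098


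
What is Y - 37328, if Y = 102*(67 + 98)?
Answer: -20498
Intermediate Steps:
Y = 16830 (Y = 102*165 = 16830)
Y - 37328 = 16830 - 37328 = -20498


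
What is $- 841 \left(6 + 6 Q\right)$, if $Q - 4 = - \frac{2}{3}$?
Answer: $-21866$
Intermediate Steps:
$Q = \frac{10}{3}$ ($Q = 4 - \frac{2}{3} = \frac{10}{3} \approx 3.3333$)
$- 841 \left(6 + 6 Q\right) = - 841 \left(6 + 6 \cdot \frac{10}{3}\right) = - 841 \left(6 + 20\right) = \left(-841\right) 26 = -21866$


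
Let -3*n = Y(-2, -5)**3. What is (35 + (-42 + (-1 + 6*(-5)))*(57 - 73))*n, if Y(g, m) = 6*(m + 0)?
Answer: 10827000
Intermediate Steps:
Y(g, m) = 6*m
n = 9000 (n = -(6*(-5))**3/3 = -1/3*(-30)**3 = -1/3*(-27000) = 9000)
(35 + (-42 + (-1 + 6*(-5)))*(57 - 73))*n = (35 + (-42 + (-1 + 6*(-5)))*(57 - 73))*9000 = (35 + (-42 + (-1 - 30))*(-16))*9000 = (35 + (-42 - 31)*(-16))*9000 = (35 - 73*(-16))*9000 = (35 + 1168)*9000 = 1203*9000 = 10827000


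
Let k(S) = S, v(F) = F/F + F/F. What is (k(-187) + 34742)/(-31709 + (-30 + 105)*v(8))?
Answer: -34555/31559 ≈ -1.0949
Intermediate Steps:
v(F) = 2 (v(F) = 1 + 1 = 2)
(k(-187) + 34742)/(-31709 + (-30 + 105)*v(8)) = (-187 + 34742)/(-31709 + (-30 + 105)*2) = 34555/(-31709 + 75*2) = 34555/(-31709 + 150) = 34555/(-31559) = 34555*(-1/31559) = -34555/31559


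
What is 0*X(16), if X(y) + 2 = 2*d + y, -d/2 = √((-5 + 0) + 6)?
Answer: 0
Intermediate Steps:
d = -2 (d = -2*√((-5 + 0) + 6) = -2*√(-5 + 6) = -2*√1 = -2*1 = -2)
X(y) = -6 + y (X(y) = -2 + (2*(-2) + y) = -2 + (-4 + y) = -6 + y)
0*X(16) = 0*(-6 + 16) = 0*10 = 0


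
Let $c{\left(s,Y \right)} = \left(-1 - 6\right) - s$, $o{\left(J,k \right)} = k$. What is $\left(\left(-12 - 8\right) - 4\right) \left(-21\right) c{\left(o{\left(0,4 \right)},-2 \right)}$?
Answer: $-5544$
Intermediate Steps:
$c{\left(s,Y \right)} = -7 - s$ ($c{\left(s,Y \right)} = \left(-1 - 6\right) - s = -7 - s$)
$\left(\left(-12 - 8\right) - 4\right) \left(-21\right) c{\left(o{\left(0,4 \right)},-2 \right)} = \left(\left(-12 - 8\right) - 4\right) \left(-21\right) \left(-7 - 4\right) = \left(-20 - 4\right) \left(-21\right) \left(-7 - 4\right) = \left(-24\right) \left(-21\right) \left(-11\right) = 504 \left(-11\right) = -5544$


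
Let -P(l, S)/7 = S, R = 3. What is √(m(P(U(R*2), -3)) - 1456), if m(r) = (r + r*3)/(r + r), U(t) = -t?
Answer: I*√1454 ≈ 38.131*I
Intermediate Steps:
P(l, S) = -7*S
m(r) = 2 (m(r) = (r + 3*r)/((2*r)) = (4*r)*(1/(2*r)) = 2)
√(m(P(U(R*2), -3)) - 1456) = √(2 - 1456) = √(-1454) = I*√1454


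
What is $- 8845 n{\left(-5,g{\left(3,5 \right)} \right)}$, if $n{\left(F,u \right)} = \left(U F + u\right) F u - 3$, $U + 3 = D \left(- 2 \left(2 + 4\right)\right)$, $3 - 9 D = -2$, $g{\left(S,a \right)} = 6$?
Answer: $14443885$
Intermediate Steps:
$D = \frac{5}{9}$ ($D = \frac{1}{3} - - \frac{2}{9} = \frac{1}{3} + \frac{2}{9} = \frac{5}{9} \approx 0.55556$)
$U = - \frac{29}{3}$ ($U = -3 + \frac{5 \left(- 2 \left(2 + 4\right)\right)}{9} = -3 + \frac{5 \left(\left(-2\right) 6\right)}{9} = -3 + \frac{5}{9} \left(-12\right) = -3 - \frac{20}{3} = - \frac{29}{3} \approx -9.6667$)
$n{\left(F,u \right)} = -3 + F u \left(u - \frac{29 F}{3}\right)$ ($n{\left(F,u \right)} = \left(- \frac{29 F}{3} + u\right) F u - 3 = \left(u - \frac{29 F}{3}\right) F u - 3 = F \left(u - \frac{29 F}{3}\right) u - 3 = F u \left(u - \frac{29 F}{3}\right) - 3 = -3 + F u \left(u - \frac{29 F}{3}\right)$)
$- 8845 n{\left(-5,g{\left(3,5 \right)} \right)} = - 8845 \left(-3 - 5 \cdot 6^{2} - 58 \left(-5\right)^{2}\right) = - 8845 \left(-3 - 180 - 58 \cdot 25\right) = - 8845 \left(-3 - 180 - 1450\right) = \left(-8845\right) \left(-1633\right) = 14443885$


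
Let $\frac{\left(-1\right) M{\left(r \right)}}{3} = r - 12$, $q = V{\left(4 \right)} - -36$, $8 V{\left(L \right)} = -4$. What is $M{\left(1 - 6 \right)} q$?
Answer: $\frac{3621}{2} \approx 1810.5$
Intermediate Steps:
$V{\left(L \right)} = - \frac{1}{2}$ ($V{\left(L \right)} = \frac{1}{8} \left(-4\right) = - \frac{1}{2}$)
$q = \frac{71}{2}$ ($q = - \frac{1}{2} - -36 = - \frac{1}{2} + 36 = \frac{71}{2} \approx 35.5$)
$M{\left(r \right)} = 36 - 3 r$ ($M{\left(r \right)} = - 3 \left(r - 12\right) = - 3 \left(-12 + r\right) = 36 - 3 r$)
$M{\left(1 - 6 \right)} q = \left(36 - 3 \left(1 - 6\right)\right) \frac{71}{2} = \left(36 - -15\right) \frac{71}{2} = \left(36 + 15\right) \frac{71}{2} = 51 \cdot \frac{71}{2} = \frac{3621}{2}$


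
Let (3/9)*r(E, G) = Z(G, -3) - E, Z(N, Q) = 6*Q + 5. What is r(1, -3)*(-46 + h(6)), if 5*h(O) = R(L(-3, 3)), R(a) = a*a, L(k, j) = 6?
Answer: 8148/5 ≈ 1629.6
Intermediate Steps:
Z(N, Q) = 5 + 6*Q
R(a) = a²
h(O) = 36/5 (h(O) = (⅕)*6² = (⅕)*36 = 36/5)
r(E, G) = -39 - 3*E (r(E, G) = 3*((5 + 6*(-3)) - E) = 3*((5 - 18) - E) = 3*(-13 - E) = -39 - 3*E)
r(1, -3)*(-46 + h(6)) = (-39 - 3*1)*(-46 + 36/5) = (-39 - 3)*(-194/5) = -42*(-194/5) = 8148/5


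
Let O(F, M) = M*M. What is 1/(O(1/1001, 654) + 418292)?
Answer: 1/846008 ≈ 1.1820e-6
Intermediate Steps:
O(F, M) = M²
1/(O(1/1001, 654) + 418292) = 1/(654² + 418292) = 1/(427716 + 418292) = 1/846008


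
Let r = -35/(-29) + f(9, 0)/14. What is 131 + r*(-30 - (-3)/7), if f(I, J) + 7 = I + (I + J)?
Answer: 204839/2842 ≈ 72.076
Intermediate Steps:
f(I, J) = -7 + J + 2*I (f(I, J) = -7 + (I + (I + J)) = -7 + (J + 2*I) = -7 + J + 2*I)
r = 809/406 (r = -35/(-29) + (-7 + 0 + 2*9)/14 = -35*(-1/29) + (-7 + 0 + 18)*(1/14) = 35/29 + 11*(1/14) = 35/29 + 11/14 = 809/406 ≈ 1.9926)
131 + r*(-30 - (-3)/7) = 131 + 809*(-30 - (-3)/7)/406 = 131 + 809*(-30 - 1*(-3/7))/406 = 131 + 809*(-30 + 3/7)/406 = 131 + (809/406)*(-207/7) = 131 - 167463/2842 = 204839/2842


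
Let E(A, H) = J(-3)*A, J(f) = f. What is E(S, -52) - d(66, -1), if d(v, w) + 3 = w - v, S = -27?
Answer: 151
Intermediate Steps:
d(v, w) = -3 + w - v (d(v, w) = -3 + (w - v) = -3 + w - v)
E(A, H) = -3*A
E(S, -52) - d(66, -1) = -3*(-27) - (-3 - 1 - 1*66) = 81 - (-3 - 1 - 66) = 81 - 1*(-70) = 81 + 70 = 151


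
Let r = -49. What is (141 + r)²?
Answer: 8464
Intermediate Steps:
(141 + r)² = (141 - 49)² = 92² = 8464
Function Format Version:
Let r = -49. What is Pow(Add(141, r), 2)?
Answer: 8464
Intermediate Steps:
Pow(Add(141, r), 2) = Pow(Add(141, -49), 2) = Pow(92, 2) = 8464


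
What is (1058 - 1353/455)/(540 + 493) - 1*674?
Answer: -316310073/470015 ≈ -672.98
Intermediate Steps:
(1058 - 1353/455)/(540 + 493) - 1*674 = (1058 - 1353*1/455)/1033 - 674 = (1058 - 1353/455)*(1/1033) - 674 = (480037/455)*(1/1033) - 674 = 480037/470015 - 674 = -316310073/470015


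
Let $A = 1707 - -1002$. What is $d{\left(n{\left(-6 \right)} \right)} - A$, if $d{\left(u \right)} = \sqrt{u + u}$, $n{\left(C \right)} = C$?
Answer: $-2709 + 2 i \sqrt{3} \approx -2709.0 + 3.4641 i$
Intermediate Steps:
$A = 2709$ ($A = 1707 + 1002 = 2709$)
$d{\left(u \right)} = \sqrt{2} \sqrt{u}$ ($d{\left(u \right)} = \sqrt{2 u} = \sqrt{2} \sqrt{u}$)
$d{\left(n{\left(-6 \right)} \right)} - A = \sqrt{2} \sqrt{-6} - 2709 = \sqrt{2} i \sqrt{6} - 2709 = 2 i \sqrt{3} - 2709 = -2709 + 2 i \sqrt{3}$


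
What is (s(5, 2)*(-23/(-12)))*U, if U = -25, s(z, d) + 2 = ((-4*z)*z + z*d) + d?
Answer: 8625/2 ≈ 4312.5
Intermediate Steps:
s(z, d) = -2 + d - 4*z**2 + d*z (s(z, d) = -2 + (((-4*z)*z + z*d) + d) = -2 + ((-4*z**2 + d*z) + d) = -2 + (d - 4*z**2 + d*z) = -2 + d - 4*z**2 + d*z)
(s(5, 2)*(-23/(-12)))*U = ((-2 + 2 - 4*5**2 + 2*5)*(-23/(-12)))*(-25) = ((-2 + 2 - 4*25 + 10)*(-23*(-1/12)))*(-25) = ((-2 + 2 - 100 + 10)*(23/12))*(-25) = -90*23/12*(-25) = -345/2*(-25) = 8625/2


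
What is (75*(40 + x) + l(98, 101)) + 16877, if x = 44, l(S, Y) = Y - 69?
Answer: 23209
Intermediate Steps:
l(S, Y) = -69 + Y
(75*(40 + x) + l(98, 101)) + 16877 = (75*(40 + 44) + (-69 + 101)) + 16877 = (75*84 + 32) + 16877 = (6300 + 32) + 16877 = 6332 + 16877 = 23209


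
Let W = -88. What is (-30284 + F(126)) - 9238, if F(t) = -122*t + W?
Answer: -54982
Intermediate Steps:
F(t) = -88 - 122*t (F(t) = -122*t - 88 = -88 - 122*t)
(-30284 + F(126)) - 9238 = (-30284 + (-88 - 122*126)) - 9238 = (-30284 + (-88 - 15372)) - 9238 = (-30284 - 15460) - 9238 = -45744 - 9238 = -54982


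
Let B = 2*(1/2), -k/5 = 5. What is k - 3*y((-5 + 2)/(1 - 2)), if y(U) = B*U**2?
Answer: -52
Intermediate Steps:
k = -25 (k = -5*5 = -25)
B = 1 (B = 2*(1*(1/2)) = 2*(1/2) = 1)
y(U) = U**2 (y(U) = 1*U**2 = U**2)
k - 3*y((-5 + 2)/(1 - 2)) = -25 - 3*(-5 + 2)**2/(1 - 2)**2 = -25 - 3*(-3/(-1))**2 = -25 - 3*(-3*(-1))**2 = -25 - 3*3**2 = -25 - 3*9 = -25 - 27 = -52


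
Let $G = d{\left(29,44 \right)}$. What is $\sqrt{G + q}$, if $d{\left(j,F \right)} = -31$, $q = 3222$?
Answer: $\sqrt{3191} \approx 56.489$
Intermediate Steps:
$G = -31$
$\sqrt{G + q} = \sqrt{-31 + 3222} = \sqrt{3191}$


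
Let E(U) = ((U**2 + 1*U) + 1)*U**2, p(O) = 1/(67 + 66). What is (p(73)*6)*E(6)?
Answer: 9288/133 ≈ 69.835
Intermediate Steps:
p(O) = 1/133
E(U) = U**2*(1 + U + U**2) (E(U) = ((U**2 + U) + 1)*U**2 = ((U + U**2) + 1)*U**2 = (1 + U + U**2)*U**2 = U**2*(1 + U + U**2))
(p(73)*6)*E(6) = ((1/133)*6)*(6**2*(1 + 6 + 6**2)) = 6*(36*(1 + 6 + 36))/133 = 6*(36*43)/133 = (6/133)*1548 = 9288/133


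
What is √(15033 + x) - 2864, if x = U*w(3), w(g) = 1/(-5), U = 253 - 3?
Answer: -2864 + √14983 ≈ -2741.6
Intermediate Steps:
U = 250
w(g) = -⅕ (w(g) = 1*(-⅕) = -⅕)
x = -50 (x = 250*(-⅕) = -50)
√(15033 + x) - 2864 = √(15033 - 50) - 2864 = √14983 - 2864 = -2864 + √14983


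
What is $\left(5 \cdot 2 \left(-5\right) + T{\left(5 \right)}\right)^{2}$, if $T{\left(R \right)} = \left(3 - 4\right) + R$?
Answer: $2116$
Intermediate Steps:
$T{\left(R \right)} = -1 + R$
$\left(5 \cdot 2 \left(-5\right) + T{\left(5 \right)}\right)^{2} = \left(5 \cdot 2 \left(-5\right) + \left(-1 + 5\right)\right)^{2} = \left(10 \left(-5\right) + 4\right)^{2} = \left(-50 + 4\right)^{2} = \left(-46\right)^{2} = 2116$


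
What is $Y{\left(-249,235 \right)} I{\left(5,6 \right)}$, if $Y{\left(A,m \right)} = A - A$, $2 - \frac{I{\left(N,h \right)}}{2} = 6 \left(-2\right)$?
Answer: $0$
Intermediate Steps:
$I{\left(N,h \right)} = 28$ ($I{\left(N,h \right)} = 4 - 2 \cdot 6 \left(-2\right) = 4 - -24 = 4 + 24 = 28$)
$Y{\left(A,m \right)} = 0$
$Y{\left(-249,235 \right)} I{\left(5,6 \right)} = 0 \cdot 28 = 0$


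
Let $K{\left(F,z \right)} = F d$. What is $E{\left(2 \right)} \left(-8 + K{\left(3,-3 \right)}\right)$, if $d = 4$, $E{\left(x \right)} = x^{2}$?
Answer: $16$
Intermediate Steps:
$K{\left(F,z \right)} = 4 F$ ($K{\left(F,z \right)} = F 4 = 4 F$)
$E{\left(2 \right)} \left(-8 + K{\left(3,-3 \right)}\right) = 2^{2} \left(-8 + 4 \cdot 3\right) = 4 \left(-8 + 12\right) = 4 \cdot 4 = 16$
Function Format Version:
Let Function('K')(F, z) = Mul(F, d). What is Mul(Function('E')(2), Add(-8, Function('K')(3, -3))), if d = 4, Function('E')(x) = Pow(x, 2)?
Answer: 16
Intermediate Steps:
Function('K')(F, z) = Mul(4, F) (Function('K')(F, z) = Mul(F, 4) = Mul(4, F))
Mul(Function('E')(2), Add(-8, Function('K')(3, -3))) = Mul(Pow(2, 2), Add(-8, Mul(4, 3))) = Mul(4, Add(-8, 12)) = Mul(4, 4) = 16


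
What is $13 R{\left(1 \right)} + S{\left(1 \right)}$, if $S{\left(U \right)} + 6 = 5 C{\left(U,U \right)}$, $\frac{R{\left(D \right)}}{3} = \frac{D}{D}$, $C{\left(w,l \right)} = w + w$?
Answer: $43$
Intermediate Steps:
$C{\left(w,l \right)} = 2 w$
$R{\left(D \right)} = 3$ ($R{\left(D \right)} = 3 \frac{D}{D} = 3 \cdot 1 = 3$)
$S{\left(U \right)} = -6 + 10 U$ ($S{\left(U \right)} = -6 + 5 \cdot 2 U = -6 + 10 U$)
$13 R{\left(1 \right)} + S{\left(1 \right)} = 13 \cdot 3 + \left(-6 + 10 \cdot 1\right) = 39 + \left(-6 + 10\right) = 39 + 4 = 43$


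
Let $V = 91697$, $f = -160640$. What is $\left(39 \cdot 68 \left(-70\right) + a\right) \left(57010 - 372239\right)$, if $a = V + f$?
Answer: $80251944507$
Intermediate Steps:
$a = -68943$ ($a = 91697 - 160640 = -68943$)
$\left(39 \cdot 68 \left(-70\right) + a\right) \left(57010 - 372239\right) = \left(39 \cdot 68 \left(-70\right) - 68943\right) \left(57010 - 372239\right) = \left(2652 \left(-70\right) - 68943\right) \left(-315229\right) = \left(-185640 - 68943\right) \left(-315229\right) = \left(-254583\right) \left(-315229\right) = 80251944507$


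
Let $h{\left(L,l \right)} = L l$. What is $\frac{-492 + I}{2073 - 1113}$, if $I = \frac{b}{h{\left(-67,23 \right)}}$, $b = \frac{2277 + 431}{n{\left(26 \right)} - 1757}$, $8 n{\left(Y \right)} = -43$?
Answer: $- \frac{2672361341}{5214374160} \approx -0.5125$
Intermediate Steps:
$n{\left(Y \right)} = - \frac{43}{8}$ ($n{\left(Y \right)} = \frac{1}{8} \left(-43\right) = - \frac{43}{8}$)
$b = - \frac{21664}{14099}$ ($b = \frac{2277 + 431}{- \frac{43}{8} - 1757} = \frac{2708}{- \frac{14099}{8}} = 2708 \left(- \frac{8}{14099}\right) = - \frac{21664}{14099} \approx -1.5366$)
$I = \frac{21664}{21726559}$ ($I = - \frac{21664}{14099 \left(\left(-67\right) 23\right)} = - \frac{21664}{14099 \left(-1541\right)} = \left(- \frac{21664}{14099}\right) \left(- \frac{1}{1541}\right) = \frac{21664}{21726559} \approx 0.00099712$)
$\frac{-492 + I}{2073 - 1113} = \frac{-492 + \frac{21664}{21726559}}{2073 - 1113} = - \frac{10689445364}{21726559 \cdot 960} = \left(- \frac{10689445364}{21726559}\right) \frac{1}{960} = - \frac{2672361341}{5214374160}$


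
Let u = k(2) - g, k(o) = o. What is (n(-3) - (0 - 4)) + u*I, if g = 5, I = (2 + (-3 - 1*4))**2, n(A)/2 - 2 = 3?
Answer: -61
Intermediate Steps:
n(A) = 10 (n(A) = 4 + 2*3 = 4 + 6 = 10)
I = 25 (I = (2 + (-3 - 4))**2 = (2 - 7)**2 = (-5)**2 = 25)
u = -3 (u = 2 - 1*5 = 2 - 5 = -3)
(n(-3) - (0 - 4)) + u*I = (10 - (0 - 4)) - 3*25 = (10 - 1*(-4)) - 75 = (10 + 4) - 75 = 14 - 75 = -61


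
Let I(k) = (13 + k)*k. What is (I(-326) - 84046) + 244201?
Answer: 262193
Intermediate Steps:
I(k) = k*(13 + k)
(I(-326) - 84046) + 244201 = (-326*(13 - 326) - 84046) + 244201 = (-326*(-313) - 84046) + 244201 = (102038 - 84046) + 244201 = 17992 + 244201 = 262193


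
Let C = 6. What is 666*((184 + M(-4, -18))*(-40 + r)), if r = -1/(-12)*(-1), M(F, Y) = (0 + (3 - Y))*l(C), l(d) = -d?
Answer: -1548339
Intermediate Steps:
M(F, Y) = -18 + 6*Y (M(F, Y) = (0 + (3 - Y))*(-1*6) = (3 - Y)*(-6) = -18 + 6*Y)
r = -1/12 (r = -1*(-1/12)*(-1) = (1/12)*(-1) = -1/12 ≈ -0.083333)
666*((184 + M(-4, -18))*(-40 + r)) = 666*((184 + (-18 + 6*(-18)))*(-40 - 1/12)) = 666*((184 + (-18 - 108))*(-481/12)) = 666*((184 - 126)*(-481/12)) = 666*(58*(-481/12)) = 666*(-13949/6) = -1548339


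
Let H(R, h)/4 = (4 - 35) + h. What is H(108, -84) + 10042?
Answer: 9582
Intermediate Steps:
H(R, h) = -124 + 4*h (H(R, h) = 4*((4 - 35) + h) = 4*(-31 + h) = -124 + 4*h)
H(108, -84) + 10042 = (-124 + 4*(-84)) + 10042 = (-124 - 336) + 10042 = -460 + 10042 = 9582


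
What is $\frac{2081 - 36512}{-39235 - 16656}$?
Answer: $\frac{34431}{55891} \approx 0.61604$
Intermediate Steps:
$\frac{2081 - 36512}{-39235 - 16656} = - \frac{34431}{-55891} = \left(-34431\right) \left(- \frac{1}{55891}\right) = \frac{34431}{55891}$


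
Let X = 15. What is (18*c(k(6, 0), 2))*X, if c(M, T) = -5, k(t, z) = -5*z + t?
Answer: -1350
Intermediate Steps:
k(t, z) = t - 5*z
(18*c(k(6, 0), 2))*X = (18*(-5))*15 = -90*15 = -1350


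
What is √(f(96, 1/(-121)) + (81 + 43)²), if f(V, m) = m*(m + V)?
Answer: 7*√4594049/121 ≈ 124.00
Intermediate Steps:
f(V, m) = m*(V + m)
√(f(96, 1/(-121)) + (81 + 43)²) = √((96 + 1/(-121))/(-121) + (81 + 43)²) = √(-(96 - 1/121)/121 + 124²) = √(-1/121*11615/121 + 15376) = √(-11615/14641 + 15376) = √(225108401/14641) = 7*√4594049/121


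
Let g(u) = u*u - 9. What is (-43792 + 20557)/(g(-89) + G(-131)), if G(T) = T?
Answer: -23235/7781 ≈ -2.9861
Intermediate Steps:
g(u) = -9 + u² (g(u) = u² - 9 = -9 + u²)
(-43792 + 20557)/(g(-89) + G(-131)) = (-43792 + 20557)/((-9 + (-89)²) - 131) = -23235/((-9 + 7921) - 131) = -23235/(7912 - 131) = -23235/7781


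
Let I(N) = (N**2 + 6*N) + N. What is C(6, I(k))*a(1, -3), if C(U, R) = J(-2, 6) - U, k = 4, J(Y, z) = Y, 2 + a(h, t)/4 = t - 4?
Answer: 288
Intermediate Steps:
a(h, t) = -24 + 4*t (a(h, t) = -8 + 4*(t - 4) = -8 + 4*(-4 + t) = -8 + (-16 + 4*t) = -24 + 4*t)
I(N) = N**2 + 7*N
C(U, R) = -2 - U
C(6, I(k))*a(1, -3) = (-2 - 1*6)*(-24 + 4*(-3)) = (-2 - 6)*(-24 - 12) = -8*(-36) = 288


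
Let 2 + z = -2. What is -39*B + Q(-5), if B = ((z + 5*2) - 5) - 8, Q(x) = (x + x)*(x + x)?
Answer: 373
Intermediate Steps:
z = -4 (z = -2 - 2 = -4)
Q(x) = 4*x**2 (Q(x) = (2*x)*(2*x) = 4*x**2)
B = -7 (B = ((-4 + 5*2) - 5) - 8 = ((-4 + 10) - 5) - 8 = (6 - 5) - 8 = 1 - 8 = -7)
-39*B + Q(-5) = -39*(-7) + 4*(-5)**2 = 273 + 4*25 = 273 + 100 = 373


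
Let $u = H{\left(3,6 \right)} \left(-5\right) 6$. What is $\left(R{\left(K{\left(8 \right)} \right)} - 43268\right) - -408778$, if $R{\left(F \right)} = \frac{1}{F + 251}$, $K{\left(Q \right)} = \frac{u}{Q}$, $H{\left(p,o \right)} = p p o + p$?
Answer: $\frac{54460994}{149} \approx 3.6551 \cdot 10^{5}$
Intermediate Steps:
$H{\left(p,o \right)} = p + o p^{2}$ ($H{\left(p,o \right)} = p^{2} o + p = o p^{2} + p = p + o p^{2}$)
$u = -1710$ ($u = 3 \left(1 + 6 \cdot 3\right) \left(-5\right) 6 = 3 \left(1 + 18\right) \left(-5\right) 6 = 3 \cdot 19 \left(-5\right) 6 = 57 \left(-5\right) 6 = \left(-285\right) 6 = -1710$)
$K{\left(Q \right)} = - \frac{1710}{Q}$
$R{\left(F \right)} = \frac{1}{251 + F}$
$\left(R{\left(K{\left(8 \right)} \right)} - 43268\right) - -408778 = \left(\frac{1}{251 - \frac{1710}{8}} - 43268\right) - -408778 = \left(\frac{1}{251 - \frac{855}{4}} - 43268\right) + 408778 = \left(\frac{1}{\frac{149}{4}} - 43268\right) + 408778 = \left(\frac{4}{149} - 43268\right) + 408778 = - \frac{6446928}{149} + 408778 = \frac{54460994}{149}$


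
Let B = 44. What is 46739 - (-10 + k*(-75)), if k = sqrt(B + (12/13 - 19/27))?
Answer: 46749 + 25*sqrt(605319)/39 ≈ 47248.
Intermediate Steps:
k = sqrt(605319)/117 (k = sqrt(44 + (12/13 - 19/27)) = sqrt(44 + 77/351) = sqrt(15521/351) = sqrt(605319)/117 ≈ 6.6498)
46739 - (-10 + k*(-75)) = 46739 - (-10 + (sqrt(605319)/117)*(-75)) = 46739 - (-10 - 25*sqrt(605319)/39) = 46739 + (10 + 25*sqrt(605319)/39) = 46749 + 25*sqrt(605319)/39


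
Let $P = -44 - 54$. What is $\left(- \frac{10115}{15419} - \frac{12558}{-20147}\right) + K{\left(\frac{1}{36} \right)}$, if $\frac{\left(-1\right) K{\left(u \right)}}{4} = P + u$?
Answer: $\frac{64444655152}{164459961} \approx 391.86$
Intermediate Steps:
$P = -98$
$K{\left(u \right)} = 392 - 4 u$ ($K{\left(u \right)} = - 4 \left(-98 + u\right) = 392 - 4 u$)
$\left(- \frac{10115}{15419} - \frac{12558}{-20147}\right) + K{\left(\frac{1}{36} \right)} = \left(- \frac{10115}{15419} - \frac{12558}{-20147}\right) + \left(392 - \frac{4}{36}\right) = \left(\left(-10115\right) \frac{1}{15419} - - \frac{12558}{20147}\right) + \left(392 - \frac{1}{9}\right) = \left(- \frac{595}{907} + \frac{12558}{20147}\right) + \left(392 - \frac{1}{9}\right) = - \frac{597359}{18273329} + \frac{3527}{9} = \frac{64444655152}{164459961}$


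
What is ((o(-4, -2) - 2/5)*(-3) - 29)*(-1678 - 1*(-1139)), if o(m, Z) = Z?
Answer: 58751/5 ≈ 11750.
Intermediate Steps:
((o(-4, -2) - 2/5)*(-3) - 29)*(-1678 - 1*(-1139)) = ((-2 - 2/5)*(-3) - 29)*(-1678 - 1*(-1139)) = ((-2 - 2*⅕)*(-3) - 29)*(-1678 + 1139) = ((-2 - ⅖)*(-3) - 29)*(-539) = (-12/5*(-3) - 29)*(-539) = (36/5 - 29)*(-539) = -109/5*(-539) = 58751/5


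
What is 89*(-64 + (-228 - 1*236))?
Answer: -46992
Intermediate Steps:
89*(-64 + (-228 - 1*236)) = 89*(-64 + (-228 - 236)) = 89*(-64 - 464) = 89*(-528) = -46992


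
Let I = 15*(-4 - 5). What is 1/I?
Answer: -1/135 ≈ -0.0074074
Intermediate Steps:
I = -135 (I = 15*(-9) = -135)
1/I = 1/(-135) = -1/135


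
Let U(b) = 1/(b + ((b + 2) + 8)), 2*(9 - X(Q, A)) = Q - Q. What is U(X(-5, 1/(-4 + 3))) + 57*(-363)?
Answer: -579347/28 ≈ -20691.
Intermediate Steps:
X(Q, A) = 9 (X(Q, A) = 9 - (Q - Q)/2 = 9 - 1/2*0 = 9 + 0 = 9)
U(b) = 1/(10 + 2*b) (U(b) = 1/(b + ((2 + b) + 8)) = 1/(b + (10 + b)) = 1/(10 + 2*b))
U(X(-5, 1/(-4 + 3))) + 57*(-363) = 1/(2*(5 + 9)) + 57*(-363) = (1/2)/14 - 20691 = (1/2)*(1/14) - 20691 = 1/28 - 20691 = -579347/28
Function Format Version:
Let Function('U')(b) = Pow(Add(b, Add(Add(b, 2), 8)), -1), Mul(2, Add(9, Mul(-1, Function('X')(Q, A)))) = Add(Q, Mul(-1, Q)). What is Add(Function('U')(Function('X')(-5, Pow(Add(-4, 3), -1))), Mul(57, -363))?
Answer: Rational(-579347, 28) ≈ -20691.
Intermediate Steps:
Function('X')(Q, A) = 9 (Function('X')(Q, A) = Add(9, Mul(Rational(-1, 2), Add(Q, Mul(-1, Q)))) = Add(9, Mul(Rational(-1, 2), 0)) = Add(9, 0) = 9)
Function('U')(b) = Pow(Add(10, Mul(2, b)), -1) (Function('U')(b) = Pow(Add(b, Add(Add(2, b), 8)), -1) = Pow(Add(b, Add(10, b)), -1) = Pow(Add(10, Mul(2, b)), -1))
Add(Function('U')(Function('X')(-5, Pow(Add(-4, 3), -1))), Mul(57, -363)) = Add(Mul(Rational(1, 2), Pow(Add(5, 9), -1)), Mul(57, -363)) = Add(Mul(Rational(1, 2), Pow(14, -1)), -20691) = Add(Mul(Rational(1, 2), Rational(1, 14)), -20691) = Add(Rational(1, 28), -20691) = Rational(-579347, 28)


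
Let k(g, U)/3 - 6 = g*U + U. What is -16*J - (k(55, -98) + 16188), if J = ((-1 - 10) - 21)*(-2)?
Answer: -766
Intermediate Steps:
k(g, U) = 18 + 3*U + 3*U*g (k(g, U) = 18 + 3*(g*U + U) = 18 + 3*(U*g + U) = 18 + 3*(U + U*g) = 18 + (3*U + 3*U*g) = 18 + 3*U + 3*U*g)
J = 64 (J = (-11 - 21)*(-2) = -32*(-2) = 64)
-16*J - (k(55, -98) + 16188) = -16*64 - ((18 + 3*(-98) + 3*(-98)*55) + 16188) = -1024 - ((18 - 294 - 16170) + 16188) = -1024 - (-16446 + 16188) = -1024 - 1*(-258) = -1024 + 258 = -766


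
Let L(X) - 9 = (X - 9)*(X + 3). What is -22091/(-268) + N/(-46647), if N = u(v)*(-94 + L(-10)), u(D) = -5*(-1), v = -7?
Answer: 343471519/4167132 ≈ 82.424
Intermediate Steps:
u(D) = 5
L(X) = 9 + (-9 + X)*(3 + X) (L(X) = 9 + (X - 9)*(X + 3) = 9 + (-9 + X)*(3 + X))
N = 240 (N = 5*(-94 + (-18 + (-10)² - 6*(-10))) = 5*(-94 + (-18 + 100 + 60)) = 5*(-94 + 142) = 5*48 = 240)
-22091/(-268) + N/(-46647) = -22091/(-268) + 240/(-46647) = -22091*(-1/268) + 240*(-1/46647) = 22091/268 - 80/15549 = 343471519/4167132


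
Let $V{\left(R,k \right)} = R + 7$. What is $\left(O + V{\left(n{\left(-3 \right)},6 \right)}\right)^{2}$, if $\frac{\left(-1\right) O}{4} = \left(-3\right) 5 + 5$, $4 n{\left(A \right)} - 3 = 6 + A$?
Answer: $\frac{9409}{4} \approx 2352.3$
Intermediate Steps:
$n{\left(A \right)} = \frac{9}{4} + \frac{A}{4}$ ($n{\left(A \right)} = \frac{3}{4} + \frac{6 + A}{4} = \frac{3}{4} + \left(\frac{3}{2} + \frac{A}{4}\right) = \frac{9}{4} + \frac{A}{4}$)
$V{\left(R,k \right)} = 7 + R$
$O = 40$ ($O = - 4 \left(\left(-3\right) 5 + 5\right) = - 4 \left(-15 + 5\right) = \left(-4\right) \left(-10\right) = 40$)
$\left(O + V{\left(n{\left(-3 \right)},6 \right)}\right)^{2} = \left(40 + \left(7 + \left(\frac{9}{4} + \frac{1}{4} \left(-3\right)\right)\right)\right)^{2} = \left(40 + \left(7 + \left(\frac{9}{4} - \frac{3}{4}\right)\right)\right)^{2} = \left(40 + \left(7 + \frac{3}{2}\right)\right)^{2} = \left(40 + \frac{17}{2}\right)^{2} = \left(\frac{97}{2}\right)^{2} = \frac{9409}{4}$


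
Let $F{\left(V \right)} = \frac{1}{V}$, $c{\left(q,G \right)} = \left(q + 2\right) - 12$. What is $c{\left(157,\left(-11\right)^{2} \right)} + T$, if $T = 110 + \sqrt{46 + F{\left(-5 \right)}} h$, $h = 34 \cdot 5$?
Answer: $257 + 34 \sqrt{1145} \approx 1407.5$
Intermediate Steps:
$c{\left(q,G \right)} = -10 + q$ ($c{\left(q,G \right)} = \left(2 + q\right) - 12 = -10 + q$)
$h = 170$
$T = 110 + 34 \sqrt{1145}$ ($T = 110 + \sqrt{46 + \frac{1}{-5}} \cdot 170 = 110 + \sqrt{46 - \frac{1}{5}} \cdot 170 = 110 + \sqrt{\frac{229}{5}} \cdot 170 = 110 + \frac{\sqrt{1145}}{5} \cdot 170 = 110 + 34 \sqrt{1145} \approx 1260.5$)
$c{\left(157,\left(-11\right)^{2} \right)} + T = \left(-10 + 157\right) + \left(110 + 34 \sqrt{1145}\right) = 147 + \left(110 + 34 \sqrt{1145}\right) = 257 + 34 \sqrt{1145}$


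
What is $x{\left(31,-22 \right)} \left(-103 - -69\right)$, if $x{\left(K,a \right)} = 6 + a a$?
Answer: $-16660$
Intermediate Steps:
$x{\left(K,a \right)} = 6 + a^{2}$
$x{\left(31,-22 \right)} \left(-103 - -69\right) = \left(6 + \left(-22\right)^{2}\right) \left(-103 - -69\right) = \left(6 + 484\right) \left(-103 + 69\right) = 490 \left(-34\right) = -16660$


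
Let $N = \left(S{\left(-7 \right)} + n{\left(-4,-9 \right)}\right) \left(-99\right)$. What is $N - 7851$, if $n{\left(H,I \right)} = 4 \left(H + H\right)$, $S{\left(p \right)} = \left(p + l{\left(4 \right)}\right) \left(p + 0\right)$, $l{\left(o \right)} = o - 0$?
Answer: $-6762$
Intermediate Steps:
$l{\left(o \right)} = o$ ($l{\left(o \right)} = o + 0 = o$)
$S{\left(p \right)} = p \left(4 + p\right)$ ($S{\left(p \right)} = \left(p + 4\right) \left(p + 0\right) = \left(4 + p\right) p = p \left(4 + p\right)$)
$n{\left(H,I \right)} = 8 H$ ($n{\left(H,I \right)} = 4 \cdot 2 H = 8 H$)
$N = 1089$ ($N = \left(- 7 \left(4 - 7\right) + 8 \left(-4\right)\right) \left(-99\right) = \left(\left(-7\right) \left(-3\right) - 32\right) \left(-99\right) = \left(21 - 32\right) \left(-99\right) = \left(-11\right) \left(-99\right) = 1089$)
$N - 7851 = 1089 - 7851 = -6762$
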